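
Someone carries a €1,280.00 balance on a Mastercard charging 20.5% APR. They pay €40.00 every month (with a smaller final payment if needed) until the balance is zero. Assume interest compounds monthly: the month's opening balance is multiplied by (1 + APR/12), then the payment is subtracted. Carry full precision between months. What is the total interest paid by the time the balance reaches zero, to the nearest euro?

Monthly rate r = 20.5%/12 = 1.70833% = 0.0170833.
Payoff takes n = ⌈−ln(1 − rB₀/P)/ln(1+r)⌉ = ⌈46.704⌉ = 47 payments; the last is €28.24.
Total paid = 46·€40.00 + €28.24 = €1,868.24.
Total interest = total paid − principal = €1,868.24 − €1,280.00 = €588.24.

€588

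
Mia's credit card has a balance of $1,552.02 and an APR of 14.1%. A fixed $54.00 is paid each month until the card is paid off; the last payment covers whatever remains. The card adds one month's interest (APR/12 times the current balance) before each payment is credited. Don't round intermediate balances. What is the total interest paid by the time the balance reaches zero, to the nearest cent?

Monthly rate r = 14.1%/12 = 1.175% = 0.01175.
Payoff takes n = ⌈−ln(1 − rB₀/P)/ln(1+r)⌉ = ⌈35.274⌉ = 36 payments; the last is $14.84.
Total paid = 35·$54.00 + $14.84 = $1,904.84.
Total interest = total paid − principal = $1,904.84 − $1,552.02 = $352.82.

$352.82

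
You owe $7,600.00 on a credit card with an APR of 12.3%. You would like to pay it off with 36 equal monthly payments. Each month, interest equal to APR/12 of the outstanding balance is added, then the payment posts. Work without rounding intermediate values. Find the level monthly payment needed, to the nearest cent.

Monthly rate r = 12.3%/12 = 1.025% = 0.01025.
Level-payment amortization: P = B₀·r / (1 − (1+r)^(−n)) = 7600.00·0.01025 / (1 − 1.01025^(−36)).
Denominator 1 − (1+r)^(−36) = 0.307274664.
P = 77.9 / 0.307274664 ≈ 253.52.

$253.52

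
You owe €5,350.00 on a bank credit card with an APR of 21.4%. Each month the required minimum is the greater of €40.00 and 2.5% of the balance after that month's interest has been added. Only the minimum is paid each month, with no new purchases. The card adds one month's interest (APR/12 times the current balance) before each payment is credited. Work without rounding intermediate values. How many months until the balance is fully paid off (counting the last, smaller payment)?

Monthly rate r = 21.4%/12 = 1.78333% = 0.0178333.
While 2.5% of the post-interest balance exceeds €40.00, each month B ← (B·(1+r))·(1 − 0.025), i.e. B shrinks by the factor (1+r)·0.975 = 0.99239.
This holds for months 1–161. Entering month 162 the balance is €1,563.29; 2.5% of the post-interest balance is now below €40.00, so the flat €40.00 minimum applies from here.
From month 162 a fixed €40.00 at rate r clears €1,563.29 in 68 more payments. Total: 161 + 68 = 229 months.

229 months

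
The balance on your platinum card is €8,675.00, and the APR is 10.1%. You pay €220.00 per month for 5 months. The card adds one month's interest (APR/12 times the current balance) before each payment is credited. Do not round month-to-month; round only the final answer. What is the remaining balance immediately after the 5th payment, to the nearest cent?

€7,927.60

Monthly rate r = 10.1%/12 = 0.841667% = 0.00841667.
Each month: B ← B·(1+r) − €220.00.
Month 1: interest €73.01; balance after payment €8,528.01.
Month 2: interest €71.78; balance after payment €8,379.79.
Month 3: interest €70.53; balance after payment €8,230.32.
Month 4: interest €69.27; balance after payment €8,079.59.
Month 5: interest €68.00; balance after payment €7,927.60.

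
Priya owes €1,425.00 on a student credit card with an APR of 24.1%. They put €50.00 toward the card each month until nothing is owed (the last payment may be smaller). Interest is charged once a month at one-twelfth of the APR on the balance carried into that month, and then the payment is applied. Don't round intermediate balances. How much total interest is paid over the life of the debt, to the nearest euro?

Monthly rate r = 24.1%/12 = 2.00833% = 0.0200833.
Payoff takes n = ⌈−ln(1 − rB₀/P)/ln(1+r)⌉ = ⌈42.723⌉ = 43 payments; the last is €36.23.
Total paid = 42·€50.00 + €36.23 = €2,136.23.
Total interest = total paid − principal = €2,136.23 − €1,425.00 = €711.23.

€711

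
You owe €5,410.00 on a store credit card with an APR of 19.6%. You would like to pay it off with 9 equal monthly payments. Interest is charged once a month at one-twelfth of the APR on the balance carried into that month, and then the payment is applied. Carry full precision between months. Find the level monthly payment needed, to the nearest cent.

Monthly rate r = 19.6%/12 = 1.63333% = 0.0163333.
Level-payment amortization: P = B₀·r / (1 − (1+r)^(−n)) = 5410.00·0.0163333 / (1 − 1.01633^(−9)).
Denominator 1 − (1+r)^(−9) = 0.135680178.
P = 88.3633 / 0.135680178 ≈ 651.26.

€651.26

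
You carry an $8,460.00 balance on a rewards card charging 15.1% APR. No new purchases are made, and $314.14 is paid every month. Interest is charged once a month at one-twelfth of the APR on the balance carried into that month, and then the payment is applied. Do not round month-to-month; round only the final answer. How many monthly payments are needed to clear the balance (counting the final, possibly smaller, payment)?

Monthly rate r = 15.1%/12 = 1.25833% = 0.0125833.
Recurrence: B ← B·(1+r) − $314.14.
Month 1: interest $106.45; balance after payment $8,252.32.
Month 2: interest $103.84; balance after payment $8,042.02.
Closed form: n = −ln(1 − rB₀/P)/ln(1+r) = −ln(0.66112)/ln(1.01258) ≈ 33.093, so the balance reaches zero during payment 34.

34 months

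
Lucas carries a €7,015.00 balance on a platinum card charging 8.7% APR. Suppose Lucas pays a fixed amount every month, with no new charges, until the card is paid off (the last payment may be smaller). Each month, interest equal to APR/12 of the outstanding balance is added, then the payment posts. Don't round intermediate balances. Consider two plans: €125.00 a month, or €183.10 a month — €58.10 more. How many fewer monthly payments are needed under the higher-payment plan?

Monthly rate r = 8.7%/12 = 0.725% = 0.00725.
At €125.00/mo: n = ⌈−ln(1 − rB₀/P)/ln(1+r)⌉ = 73 payments (last €38.59); total interest = total paid − €7,015.00 = €2,023.59.
At €183.10/mo: 46 payments (last €8.43); total interest €1,232.93.
Payments saved = 73 − 46 = 27.

27 fewer payments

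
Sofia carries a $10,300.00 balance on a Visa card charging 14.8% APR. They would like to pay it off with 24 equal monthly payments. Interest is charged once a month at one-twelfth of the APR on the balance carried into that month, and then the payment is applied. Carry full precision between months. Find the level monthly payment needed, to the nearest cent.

$498.43

Monthly rate r = 14.8%/12 = 1.23333% = 0.0123333.
Level-payment amortization: P = B₀·r / (1 − (1+r)^(−n)) = 10300.00·0.0123333 / (1 − 1.01233^(−24)).
Denominator 1 − (1+r)^(−24) = 0.254864753.
P = 127.033 / 0.254864753 ≈ 498.43.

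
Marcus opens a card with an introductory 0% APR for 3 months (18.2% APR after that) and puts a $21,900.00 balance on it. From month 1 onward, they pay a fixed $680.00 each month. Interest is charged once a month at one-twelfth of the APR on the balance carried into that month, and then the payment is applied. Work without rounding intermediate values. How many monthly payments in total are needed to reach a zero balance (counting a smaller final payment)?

42 months

Promo months 1–3 at r₀ = 0%/12 = 0; months 4+ at r₁ = 18.2%/12 = 0.0151667.
After month 3 (no interest yet): B = $21,900.00 − 3·$680.00 = $19,860.00.
Then at r₁ with $680.00/mo: n₂ = −ln(1 − r₁·B/P)/ln(1+r₁) ≈ 38.87 → 39 more payments.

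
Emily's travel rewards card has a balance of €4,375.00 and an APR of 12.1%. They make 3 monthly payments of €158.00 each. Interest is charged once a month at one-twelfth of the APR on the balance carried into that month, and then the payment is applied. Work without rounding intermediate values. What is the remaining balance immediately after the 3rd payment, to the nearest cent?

€4,029.89

Monthly rate r = 12.1%/12 = 1.00833% = 0.0100833.
Each month: B ← B·(1+r) − €158.00.
Month 1: interest €44.11; balance after payment €4,261.11.
Month 2: interest €42.97; balance after payment €4,146.08.
Month 3: interest €41.81; balance after payment €4,029.89.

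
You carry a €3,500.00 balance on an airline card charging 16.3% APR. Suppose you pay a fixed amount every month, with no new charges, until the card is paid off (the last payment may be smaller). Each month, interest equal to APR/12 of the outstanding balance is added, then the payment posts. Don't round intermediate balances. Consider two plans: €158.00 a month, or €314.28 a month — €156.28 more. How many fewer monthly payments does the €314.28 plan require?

Monthly rate r = 16.3%/12 = 1.35833% = 0.0135833.
At €158.00/mo: n = ⌈−ln(1 − rB₀/P)/ln(1+r)⌉ = 27 payments (last €84.20); total interest = total paid − €3,500.00 = €692.20.
At €314.28/mo: 13 payments (last €49.51); total interest €320.87.
Payments saved = 27 − 13 = 14.

14 fewer payments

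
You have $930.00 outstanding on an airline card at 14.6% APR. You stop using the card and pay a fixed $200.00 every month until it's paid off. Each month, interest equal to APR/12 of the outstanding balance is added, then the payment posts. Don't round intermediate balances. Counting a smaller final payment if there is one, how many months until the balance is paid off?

5 payments

Monthly rate r = 14.6%/12 = 1.21667% = 0.0121667.
Recurrence: B ← B·(1+r) − $200.00.
Month 1: interest $11.31; balance after payment $741.32.
Month 2: interest $9.02; balance after payment $550.33.
Month 3: interest $6.70; balance after payment $357.03.
Month 4: interest $4.34; balance after payment $161.37.
Month 5: interest $1.96; balance after payment $0.00.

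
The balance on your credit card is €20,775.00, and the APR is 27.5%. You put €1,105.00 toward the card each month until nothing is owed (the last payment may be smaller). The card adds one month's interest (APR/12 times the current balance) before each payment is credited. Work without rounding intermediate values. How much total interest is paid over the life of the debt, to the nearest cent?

€6,713.24

Monthly rate r = 27.5%/12 = 2.29167% = 0.0229167.
Payoff takes n = ⌈−ln(1 − rB₀/P)/ln(1+r)⌉ = ⌈24.875⌉ = 25 payments; the last is €968.24.
Total paid = 24·€1,105.00 + €968.24 = €27,488.24.
Total interest = total paid − principal = €27,488.24 − €20,775.00 = €6,713.24.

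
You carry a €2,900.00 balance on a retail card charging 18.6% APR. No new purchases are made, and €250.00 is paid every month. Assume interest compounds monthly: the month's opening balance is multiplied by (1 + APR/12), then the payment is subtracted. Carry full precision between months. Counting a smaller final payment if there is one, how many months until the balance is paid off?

Monthly rate r = 18.6%/12 = 1.55% = 0.0155.
Recurrence: B ← B·(1+r) − €250.00.
Month 1: interest €44.95; balance after payment €2,694.95.
Month 2: interest €41.77; balance after payment €2,486.72.
Closed form: n = −ln(1 − rB₀/P)/ln(1+r) = −ln(0.8202)/ln(1.0155) ≈ 12.886, so the balance reaches zero during payment 13.

13 payments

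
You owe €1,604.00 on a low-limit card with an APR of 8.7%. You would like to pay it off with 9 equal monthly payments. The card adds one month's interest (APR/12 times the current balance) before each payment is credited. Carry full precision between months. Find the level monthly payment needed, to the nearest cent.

€184.75

Monthly rate r = 8.7%/12 = 0.725% = 0.00725.
Level-payment amortization: P = B₀·r / (1 − (1+r)^(−n)) = 1604.00·0.00725 / (1 − 1.00725^(−9)).
Denominator 1 − (1+r)^(−9) = 0.0629462231.
P = 11.629 / 0.0629462231 ≈ 184.75.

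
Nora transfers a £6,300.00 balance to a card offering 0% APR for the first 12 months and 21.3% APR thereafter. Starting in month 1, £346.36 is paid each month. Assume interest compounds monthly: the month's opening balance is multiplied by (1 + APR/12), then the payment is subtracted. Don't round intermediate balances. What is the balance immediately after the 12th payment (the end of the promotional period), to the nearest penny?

£2,143.68

Promo months 1–12 at r₀ = 0%/12 = 0; months 13+ at r₁ = 21.3%/12 = 0.01775.
After month 12 (no interest yet): B = £6,300.00 − 12·£346.36 = £2,143.68.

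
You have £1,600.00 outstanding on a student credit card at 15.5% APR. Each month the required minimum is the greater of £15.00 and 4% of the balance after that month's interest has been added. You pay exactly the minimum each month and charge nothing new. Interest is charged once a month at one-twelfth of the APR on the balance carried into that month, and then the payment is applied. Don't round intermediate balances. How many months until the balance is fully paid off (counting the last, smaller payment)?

83 months

Monthly rate r = 15.5%/12 = 1.29167% = 0.0129167.
While 4% of the post-interest balance exceeds £15.00, each month B ← (B·(1+r))·(1 − 0.04), i.e. B shrinks by the factor (1+r)·0.96 = 0.9724.
This holds for months 1–53. Entering month 54 the balance is £363.00; 4% of the post-interest balance is now below £15.00, so the flat £15.00 minimum applies from here.
From month 54 a fixed £15.00 at rate r clears £363.00 in 30 more payments. Total: 53 + 30 = 83 months.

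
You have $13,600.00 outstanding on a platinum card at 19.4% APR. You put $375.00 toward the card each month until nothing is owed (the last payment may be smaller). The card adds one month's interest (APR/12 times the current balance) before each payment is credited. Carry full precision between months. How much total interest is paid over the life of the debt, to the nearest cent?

$7,038.79

Monthly rate r = 19.4%/12 = 1.61667% = 0.0161667.
Payoff takes n = ⌈−ln(1 − rB₀/P)/ln(1+r)⌉ = ⌈55.036⌉ = 56 payments; the last is $13.79.
Total paid = 55·$375.00 + $13.79 = $20,638.79.
Total interest = total paid − principal = $20,638.79 − $13,600.00 = $7,038.79.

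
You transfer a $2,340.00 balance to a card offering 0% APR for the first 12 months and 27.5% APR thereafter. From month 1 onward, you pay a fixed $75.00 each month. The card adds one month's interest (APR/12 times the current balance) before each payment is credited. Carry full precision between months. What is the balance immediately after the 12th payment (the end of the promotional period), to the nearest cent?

Promo months 1–12 at r₀ = 0%/12 = 0; months 13+ at r₁ = 27.5%/12 = 0.0229167.
After month 12 (no interest yet): B = $2,340.00 − 12·$75.00 = $1,440.00.

$1,440.00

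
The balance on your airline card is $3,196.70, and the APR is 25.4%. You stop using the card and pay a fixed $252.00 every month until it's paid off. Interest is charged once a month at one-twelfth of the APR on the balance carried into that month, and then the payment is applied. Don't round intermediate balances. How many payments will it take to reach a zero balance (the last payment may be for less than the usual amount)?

15 payments

Monthly rate r = 25.4%/12 = 2.11667% = 0.0211667.
Recurrence: B ← B·(1+r) − $252.00.
Month 1: interest $67.66; balance after payment $3,012.36.
Month 2: interest $63.76; balance after payment $2,824.13.
Closed form: n = −ln(1 − rB₀/P)/ln(1+r) = −ln(0.73149)/ln(1.02117) ≈ 14.927, so the balance reaches zero during payment 15.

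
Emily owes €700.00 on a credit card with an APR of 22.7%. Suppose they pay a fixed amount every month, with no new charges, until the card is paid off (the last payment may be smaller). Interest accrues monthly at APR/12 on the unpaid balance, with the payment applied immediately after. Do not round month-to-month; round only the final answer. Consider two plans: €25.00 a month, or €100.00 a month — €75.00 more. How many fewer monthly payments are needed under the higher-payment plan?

33 fewer payments

Monthly rate r = 22.7%/12 = 1.89167% = 0.0189167.
At €25.00/mo: n = ⌈−ln(1 − rB₀/P)/ln(1+r)⌉ = 41 payments (last €6.33); total interest = total paid − €700.00 = €306.33.
At €100.00/mo: 8 payments (last €58.20); total interest €58.20.
Payments saved = 41 − 8 = 33.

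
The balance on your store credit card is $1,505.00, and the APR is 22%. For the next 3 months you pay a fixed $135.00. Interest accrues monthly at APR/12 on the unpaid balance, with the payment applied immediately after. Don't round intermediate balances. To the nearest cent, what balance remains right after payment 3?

Monthly rate r = 22%/12 = 1.83333% = 0.0183333.
Each month: B ← B·(1+r) − $135.00.
Month 1: interest $27.59; balance after payment $1,397.59.
Month 2: interest $25.62; balance after payment $1,288.21.
Month 3: interest $23.62; balance after payment $1,176.83.

$1,176.83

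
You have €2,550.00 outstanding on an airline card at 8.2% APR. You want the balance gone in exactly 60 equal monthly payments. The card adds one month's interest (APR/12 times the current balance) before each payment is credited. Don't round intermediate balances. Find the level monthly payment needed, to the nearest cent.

€51.95

Monthly rate r = 8.2%/12 = 0.683333% = 0.00683333.
Level-payment amortization: P = B₀·r / (1 − (1+r)^(−n)) = 2550.00·0.00683333 / (1 − 1.00683^(−60)).
Denominator 1 − (1+r)^(−60) = 0.335423654.
P = 17.425 / 0.335423654 ≈ 51.95.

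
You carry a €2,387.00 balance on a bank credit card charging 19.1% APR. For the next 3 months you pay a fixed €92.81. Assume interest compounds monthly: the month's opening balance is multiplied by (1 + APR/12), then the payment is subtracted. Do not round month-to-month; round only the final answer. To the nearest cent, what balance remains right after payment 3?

€2,219.92

Monthly rate r = 19.1%/12 = 1.59167% = 0.0159167.
Each month: B ← B·(1+r) − €92.81.
Month 1: interest €37.99; balance after payment €2,332.18.
Month 2: interest €37.12; balance after payment €2,276.49.
Month 3: interest €36.23; balance after payment €2,219.92.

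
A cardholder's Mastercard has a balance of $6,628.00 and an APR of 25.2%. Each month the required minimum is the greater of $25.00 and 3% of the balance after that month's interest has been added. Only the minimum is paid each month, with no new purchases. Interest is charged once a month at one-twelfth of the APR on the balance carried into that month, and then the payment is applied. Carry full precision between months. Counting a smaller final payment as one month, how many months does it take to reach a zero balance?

Monthly rate r = 25.2%/12 = 2.1% = 0.021.
While 3% of the post-interest balance exceeds $25.00, each month B ← (B·(1+r))·(1 − 0.03), i.e. B shrinks by the factor (1+r)·0.97 = 0.99037.
This holds for months 1–217. Entering month 218 the balance is $811.77; 3% of the post-interest balance is now below $25.00, so the flat $25.00 minimum applies from here.
From month 218 a fixed $25.00 at rate r clears $811.77 in 56 more payments. Total: 217 + 56 = 273 months.

273 months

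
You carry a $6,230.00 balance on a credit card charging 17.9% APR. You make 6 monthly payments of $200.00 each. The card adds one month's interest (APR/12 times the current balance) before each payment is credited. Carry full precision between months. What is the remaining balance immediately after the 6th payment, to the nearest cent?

Monthly rate r = 17.9%/12 = 1.49167% = 0.0149167.
Each month: B ← B·(1+r) − $200.00.
Month 1: interest $92.93; balance after payment $6,122.93.
Month 2: interest $91.33; balance after payment $6,014.26.
Month 3: interest $89.71; balance after payment $5,903.98.
Month 4: interest $88.07; balance after payment $5,792.04.
Month 5: interest $86.40; balance after payment $5,678.44.
Month 6: interest $84.70; balance after payment $5,563.15.

$5,563.15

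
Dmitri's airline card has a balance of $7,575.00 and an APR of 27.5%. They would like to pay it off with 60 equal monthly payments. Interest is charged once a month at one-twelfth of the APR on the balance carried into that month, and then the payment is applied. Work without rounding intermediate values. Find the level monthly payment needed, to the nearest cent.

$233.57

Monthly rate r = 27.5%/12 = 2.29167% = 0.0229167.
Level-payment amortization: P = B₀·r / (1 − (1+r)^(−n)) = 7575.00·0.0229167 / (1 − 1.02292^(−60)).
Denominator 1 − (1+r)^(−60) = 0.743206093.
P = 173.594 / 0.743206093 ≈ 233.57.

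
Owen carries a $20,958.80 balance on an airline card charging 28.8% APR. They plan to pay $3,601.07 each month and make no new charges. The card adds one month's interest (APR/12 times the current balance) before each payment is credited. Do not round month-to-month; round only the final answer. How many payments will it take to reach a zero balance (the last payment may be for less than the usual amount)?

7 months

Monthly rate r = 28.8%/12 = 2.4% = 0.024.
Recurrence: B ← B·(1+r) − $3,601.07.
Month 1: interest $503.01; balance after payment $17,860.74.
Month 2: interest $428.66; balance after payment $14,688.33.
Closed form: n = −ln(1 − rB₀/P)/ln(1+r) = −ln(0.86032)/ln(1.024) ≈ 6.344, so the balance reaches zero during payment 7.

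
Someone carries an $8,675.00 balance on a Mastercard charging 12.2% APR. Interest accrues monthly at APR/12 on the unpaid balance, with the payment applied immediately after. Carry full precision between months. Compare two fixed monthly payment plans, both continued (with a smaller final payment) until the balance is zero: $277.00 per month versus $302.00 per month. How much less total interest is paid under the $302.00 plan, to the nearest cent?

$185.35

Monthly rate r = 12.2%/12 = 1.01667% = 0.0101667.
At $277.00/mo: n = ⌈−ln(1 − rB₀/P)/ln(1+r)⌉ = 38 payments (last $247.68); total interest = total paid − $8,675.00 = $1,821.68.
At $302.00/mo: 35 payments (last $43.33); total interest $1,636.33.
Interest saved = $1,821.68 − $1,636.33 = $185.35.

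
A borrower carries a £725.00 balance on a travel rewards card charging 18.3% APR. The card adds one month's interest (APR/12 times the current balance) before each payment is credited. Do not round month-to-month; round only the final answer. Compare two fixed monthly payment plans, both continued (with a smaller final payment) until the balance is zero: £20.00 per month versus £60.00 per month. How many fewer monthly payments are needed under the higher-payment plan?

Monthly rate r = 18.3%/12 = 1.525% = 0.01525.
At £20.00/mo: n = ⌈−ln(1 − rB₀/P)/ln(1+r)⌉ = 54 payments (last £3.49); total interest = total paid − £725.00 = £338.49.
At £60.00/mo: 14 payments (last £27.54); total interest £82.54.
Payments saved = 54 − 14 = 40.

40 fewer payments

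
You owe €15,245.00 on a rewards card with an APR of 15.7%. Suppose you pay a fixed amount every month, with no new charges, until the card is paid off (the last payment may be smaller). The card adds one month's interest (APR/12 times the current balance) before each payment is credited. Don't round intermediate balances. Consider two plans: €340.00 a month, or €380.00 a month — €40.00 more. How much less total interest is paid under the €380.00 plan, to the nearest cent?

Monthly rate r = 15.7%/12 = 1.30833% = 0.0130833.
At €340.00/mo: n = ⌈−ln(1 − rB₀/P)/ln(1+r)⌉ = 68 payments (last €327.62); total interest = total paid − €15,245.00 = €7,862.62.
At €380.00/mo: 58 payments (last €96.35); total interest €6,511.35.
Interest saved = €7,862.62 − €6,511.35 = €1,351.27.

€1,351.27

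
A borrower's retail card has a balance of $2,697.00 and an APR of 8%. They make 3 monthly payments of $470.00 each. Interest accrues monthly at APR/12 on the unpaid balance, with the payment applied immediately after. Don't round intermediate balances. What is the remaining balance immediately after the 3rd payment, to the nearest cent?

$1,331.88

Monthly rate r = 8%/12 = 0.666667% = 0.00666667.
Each month: B ← B·(1+r) − $470.00.
Month 1: interest $17.98; balance after payment $2,244.98.
Month 2: interest $14.97; balance after payment $1,789.95.
Month 3: interest $11.93; balance after payment $1,331.88.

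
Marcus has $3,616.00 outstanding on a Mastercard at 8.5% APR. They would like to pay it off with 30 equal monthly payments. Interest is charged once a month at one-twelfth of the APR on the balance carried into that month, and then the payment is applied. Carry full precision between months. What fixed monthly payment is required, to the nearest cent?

$134.22

Monthly rate r = 8.5%/12 = 0.708333% = 0.00708333.
Level-payment amortization: P = B₀·r / (1 − (1+r)^(−n)) = 3616.00·0.00708333 / (1 − 1.00708^(−30)).
Denominator 1 − (1+r)^(−30) = 0.190833789.
P = 25.6133 / 0.190833789 ≈ 134.22.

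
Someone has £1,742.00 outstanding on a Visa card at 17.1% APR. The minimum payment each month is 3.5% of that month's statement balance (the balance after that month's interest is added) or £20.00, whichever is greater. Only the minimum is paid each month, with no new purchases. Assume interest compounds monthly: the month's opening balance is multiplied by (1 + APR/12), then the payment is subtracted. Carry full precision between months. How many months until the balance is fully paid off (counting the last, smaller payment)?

Monthly rate r = 17.1%/12 = 1.425% = 0.01425.
While 3.5% of the post-interest balance exceeds £20.00, each month B ← (B·(1+r))·(1 − 0.035), i.e. B shrinks by the factor (1+r)·0.965 = 0.97875.
This holds for months 1–53. Entering month 54 the balance is £558.06; 3.5% of the post-interest balance is now below £20.00, so the flat £20.00 minimum applies from here.
From month 54 a fixed £20.00 at rate r clears £558.06 in 36 more payments. Total: 53 + 36 = 89 months.

89 months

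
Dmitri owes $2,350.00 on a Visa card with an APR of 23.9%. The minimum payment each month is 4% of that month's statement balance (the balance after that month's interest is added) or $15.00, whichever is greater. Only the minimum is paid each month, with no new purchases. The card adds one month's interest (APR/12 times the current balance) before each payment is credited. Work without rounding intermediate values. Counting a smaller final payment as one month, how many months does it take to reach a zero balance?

Monthly rate r = 23.9%/12 = 1.99167% = 0.0199167.
While 4% of the post-interest balance exceeds $15.00, each month B ← (B·(1+r))·(1 − 0.04), i.e. B shrinks by the factor (1+r)·0.96 = 0.97912.
This holds for months 1–88. Entering month 89 the balance is $366.97; 4% of the post-interest balance is now below $15.00, so the flat $15.00 minimum applies from here.
From month 89 a fixed $15.00 at rate r clears $366.97 in 34 more payments. Total: 88 + 34 = 122 months.

122 months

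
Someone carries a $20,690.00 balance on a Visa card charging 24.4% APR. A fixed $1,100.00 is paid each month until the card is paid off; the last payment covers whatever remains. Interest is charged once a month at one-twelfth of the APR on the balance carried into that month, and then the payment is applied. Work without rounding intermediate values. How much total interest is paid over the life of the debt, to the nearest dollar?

Monthly rate r = 24.4%/12 = 2.03333% = 0.0203333.
Payoff takes n = ⌈−ln(1 − rB₀/P)/ln(1+r)⌉ = ⌈23.945⌉ = 24 payments; the last is $1,040.07.
Total paid = 23·$1,100.00 + $1,040.07 = $26,340.07.
Total interest = total paid − principal = $26,340.07 − $20,690.00 = $5,650.07.

$5,650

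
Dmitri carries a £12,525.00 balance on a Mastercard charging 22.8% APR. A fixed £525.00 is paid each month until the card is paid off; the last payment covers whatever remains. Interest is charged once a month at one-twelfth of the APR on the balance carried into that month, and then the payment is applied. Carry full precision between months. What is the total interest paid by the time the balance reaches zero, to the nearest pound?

Monthly rate r = 22.8%/12 = 1.9% = 0.019.
Payoff takes n = ⌈−ln(1 − rB₀/P)/ln(1+r)⌉ = ⌈32.081⌉ = 33 payments; the last is £43.13.
Total paid = 32·£525.00 + £43.13 = £16,843.13.
Total interest = total paid − principal = £16,843.13 − £12,525.00 = £4,318.13.

£4,318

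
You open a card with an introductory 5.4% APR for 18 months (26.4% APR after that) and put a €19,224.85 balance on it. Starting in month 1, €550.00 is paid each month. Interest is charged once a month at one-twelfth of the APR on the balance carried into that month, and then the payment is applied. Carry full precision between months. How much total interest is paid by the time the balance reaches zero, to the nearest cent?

Promo months 1–18 at r₀ = 5.4%/12 = 0.0045; months 19+ at r₁ = 26.4%/12 = 0.022.
After month 18: iterate B ← B·(1+r₀) − €550.00 for 18 months → €10,555.16.
Then at r₁ with €550.00/mo: n₂ = −ln(1 − r₁·B/P)/ln(1+r₁) ≈ 25.21 → 26 more payments.
Total paid = 43·€550.00 + €114.75 = €23,764.75; interest = €23,764.75 − €19,224.85 = €4,539.90.

€4,539.90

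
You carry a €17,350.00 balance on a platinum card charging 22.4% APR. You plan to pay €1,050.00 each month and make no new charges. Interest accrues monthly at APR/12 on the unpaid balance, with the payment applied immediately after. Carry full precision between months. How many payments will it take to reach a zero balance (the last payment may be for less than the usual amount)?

20 payments

Monthly rate r = 22.4%/12 = 1.86667% = 0.0186667.
Recurrence: B ← B·(1+r) − €1,050.00.
Month 1: interest €323.87; balance after payment €16,623.87.
Month 2: interest €310.31; balance after payment €15,884.18.
Closed form: n = −ln(1 − rB₀/P)/ln(1+r) = −ln(0.69156)/ln(1.01867) ≈ 19.942, so the balance reaches zero during payment 20.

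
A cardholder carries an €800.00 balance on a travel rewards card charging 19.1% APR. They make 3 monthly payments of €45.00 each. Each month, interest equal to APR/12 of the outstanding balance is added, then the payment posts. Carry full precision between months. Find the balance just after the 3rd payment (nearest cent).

Monthly rate r = 19.1%/12 = 1.59167% = 0.0159167.
Each month: B ← B·(1+r) − €45.00.
Month 1: interest €12.73; balance after payment €767.73.
Month 2: interest €12.22; balance after payment €734.95.
Month 3: interest €11.70; balance after payment €701.65.

€701.65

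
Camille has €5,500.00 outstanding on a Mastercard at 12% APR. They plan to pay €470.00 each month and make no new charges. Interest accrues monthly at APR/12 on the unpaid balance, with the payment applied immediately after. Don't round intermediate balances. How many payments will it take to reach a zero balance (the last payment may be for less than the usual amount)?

13 months

Monthly rate r = 12%/12 = 1% = 0.01.
Recurrence: B ← B·(1+r) − €470.00.
Month 1: interest €55.00; balance after payment €5,085.00.
Month 2: interest €50.85; balance after payment €4,665.85.
Closed form: n = −ln(1 − rB₀/P)/ln(1+r) = −ln(0.88298)/ln(1.01) ≈ 12.508, so the balance reaches zero during payment 13.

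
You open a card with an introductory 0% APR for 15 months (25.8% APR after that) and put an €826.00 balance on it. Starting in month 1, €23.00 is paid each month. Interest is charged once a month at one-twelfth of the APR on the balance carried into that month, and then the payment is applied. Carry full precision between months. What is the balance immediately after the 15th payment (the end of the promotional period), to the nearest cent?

Promo months 1–15 at r₀ = 0%/12 = 0; months 16+ at r₁ = 25.8%/12 = 0.0215.
After month 15 (no interest yet): B = €826.00 − 15·€23.00 = €481.00.

€481.00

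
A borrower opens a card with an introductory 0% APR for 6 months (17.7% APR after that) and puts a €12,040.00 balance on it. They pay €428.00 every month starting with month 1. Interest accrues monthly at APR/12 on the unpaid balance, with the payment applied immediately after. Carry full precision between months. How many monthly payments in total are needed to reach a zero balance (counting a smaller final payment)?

Promo months 1–6 at r₀ = 0%/12 = 0; months 7+ at r₁ = 17.7%/12 = 0.01475.
After month 6 (no interest yet): B = €12,040.00 − 6·€428.00 = €9,472.00.
Then at r₁ with €428.00/mo: n₂ = −ln(1 − r₁·B/P)/ln(1+r₁) ≈ 26.99 → 27 more payments.

33 months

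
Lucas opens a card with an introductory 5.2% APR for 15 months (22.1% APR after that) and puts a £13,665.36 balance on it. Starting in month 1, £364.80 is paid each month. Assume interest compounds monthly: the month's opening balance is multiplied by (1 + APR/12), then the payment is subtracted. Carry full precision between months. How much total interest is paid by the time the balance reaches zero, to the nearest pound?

£3,806

Promo months 1–15 at r₀ = 5.2%/12 = 0.00433333; months 16+ at r₁ = 22.1%/12 = 0.0184167.
After month 15: iterate B ← B·(1+r₀) − £364.80 for 15 months → £8,939.92.
Then at r₁ with £364.80/mo: n₂ = −ln(1 − r₁·B/P)/ln(1+r₁) ≈ 32.89 → 33 more payments.
Total paid = 47·£364.80 + £325.71 = £17,471.31; interest = £17,471.31 − £13,665.36 = £3,805.95.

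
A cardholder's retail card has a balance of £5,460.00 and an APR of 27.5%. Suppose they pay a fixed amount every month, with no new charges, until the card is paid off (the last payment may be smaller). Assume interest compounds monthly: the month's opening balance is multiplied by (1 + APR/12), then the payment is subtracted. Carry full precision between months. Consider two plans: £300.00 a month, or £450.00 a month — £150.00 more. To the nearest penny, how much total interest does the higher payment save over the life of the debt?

£674.56

Monthly rate r = 27.5%/12 = 2.29167% = 0.0229167.
At £300.00/mo: n = ⌈−ln(1 − rB₀/P)/ln(1+r)⌉ = 24 payments (last £246.46); total interest = total paid − £5,460.00 = £1,686.46.
At £450.00/mo: 15 payments (last £171.90); total interest £1,011.90.
Interest saved = £1,686.46 − £1,011.90 = £674.56.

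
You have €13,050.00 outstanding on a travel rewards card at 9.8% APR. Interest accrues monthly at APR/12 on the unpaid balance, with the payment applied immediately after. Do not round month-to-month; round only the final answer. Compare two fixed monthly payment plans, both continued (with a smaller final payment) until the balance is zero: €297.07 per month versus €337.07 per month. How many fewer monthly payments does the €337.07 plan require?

Monthly rate r = 9.8%/12 = 0.816667% = 0.00816667.
At €297.07/mo: n = ⌈−ln(1 − rB₀/P)/ln(1+r)⌉ = 55 payments (last €187.76); total interest = total paid − €13,050.00 = €3,179.54.
At €337.07/mo: 47 payments (last €245.63); total interest €2,700.85.
Payments saved = 55 − 47 = 8.

8 fewer payments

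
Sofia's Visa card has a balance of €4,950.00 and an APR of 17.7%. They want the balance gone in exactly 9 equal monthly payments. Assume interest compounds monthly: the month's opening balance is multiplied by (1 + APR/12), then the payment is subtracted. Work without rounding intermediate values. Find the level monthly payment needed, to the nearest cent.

€591.35

Monthly rate r = 17.7%/12 = 1.475% = 0.01475.
Level-payment amortization: P = B₀·r / (1 − (1+r)^(−n)) = 4950.00·0.01475 / (1 − 1.01475^(−9)).
Denominator 1 − (1+r)^(−9) = 0.123466619.
P = 73.0125 / 0.123466619 ≈ 591.35.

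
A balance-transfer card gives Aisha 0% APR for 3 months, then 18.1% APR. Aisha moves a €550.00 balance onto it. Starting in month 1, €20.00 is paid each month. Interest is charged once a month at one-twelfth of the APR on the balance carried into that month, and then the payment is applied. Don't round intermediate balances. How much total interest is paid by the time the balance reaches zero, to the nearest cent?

€126.30

Promo months 1–3 at r₀ = 0%/12 = 0; months 4+ at r₁ = 18.1%/12 = 0.0150833.
After month 3 (no interest yet): B = €550.00 − 3·€20.00 = €490.00.
Then at r₁ with €20.00/mo: n₂ = −ln(1 − r₁·B/P)/ln(1+r₁) ≈ 30.81 → 31 more payments.
Total paid = 33·€20.00 + €16.30 = €676.30; interest = €676.30 − €550.00 = €126.30.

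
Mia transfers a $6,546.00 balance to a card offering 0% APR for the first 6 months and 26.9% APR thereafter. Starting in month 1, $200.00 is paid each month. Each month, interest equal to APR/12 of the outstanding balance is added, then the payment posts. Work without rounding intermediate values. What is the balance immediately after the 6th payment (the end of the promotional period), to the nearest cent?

$5,346.00

Promo months 1–6 at r₀ = 0%/12 = 0; months 7+ at r₁ = 26.9%/12 = 0.0224167.
After month 6 (no interest yet): B = $6,546.00 − 6·$200.00 = $5,346.00.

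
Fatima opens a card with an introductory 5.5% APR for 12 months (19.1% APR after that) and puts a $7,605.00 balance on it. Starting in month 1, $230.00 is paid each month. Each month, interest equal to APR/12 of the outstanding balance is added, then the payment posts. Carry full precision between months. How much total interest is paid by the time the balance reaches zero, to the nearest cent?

Promo months 1–12 at r₀ = 5.5%/12 = 0.00458333; months 13+ at r₁ = 19.1%/12 = 0.0159167.
After month 12: iterate B ← B·(1+r₀) − $230.00 for 12 months → $5,203.33.
Then at r₁ with $230.00/mo: n₂ = −ln(1 − r₁·B/P)/ln(1+r₁) ≈ 28.27 → 29 more payments.
Total paid = 40·$230.00 + $62.46 = $9,262.46; interest = $9,262.46 − $7,605.00 = $1,657.46.

$1,657.46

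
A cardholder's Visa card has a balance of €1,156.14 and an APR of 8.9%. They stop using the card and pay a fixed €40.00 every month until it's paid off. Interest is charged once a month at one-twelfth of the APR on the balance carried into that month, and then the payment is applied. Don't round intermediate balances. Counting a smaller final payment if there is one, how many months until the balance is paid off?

33 payments

Monthly rate r = 8.9%/12 = 0.741667% = 0.00741667.
Recurrence: B ← B·(1+r) − €40.00.
Month 1: interest €8.57; balance after payment €1,124.71.
Month 2: interest €8.34; balance after payment €1,093.06.
Closed form: n = −ln(1 − rB₀/P)/ln(1+r) = −ln(0.78563)/ln(1.00742) ≈ 32.651, so the balance reaches zero during payment 33.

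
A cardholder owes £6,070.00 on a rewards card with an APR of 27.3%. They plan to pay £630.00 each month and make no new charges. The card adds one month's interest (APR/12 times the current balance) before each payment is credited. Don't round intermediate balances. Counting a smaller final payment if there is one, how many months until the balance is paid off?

Monthly rate r = 27.3%/12 = 2.275% = 0.02275.
Recurrence: B ← B·(1+r) − £630.00.
Month 1: interest £138.09; balance after payment £5,578.09.
Month 2: interest £126.90; balance after payment £5,074.99.
Closed form: n = −ln(1 − rB₀/P)/ln(1+r) = −ln(0.78081)/ln(1.02275) ≈ 10.999, so the balance reaches zero during payment 11.

11 months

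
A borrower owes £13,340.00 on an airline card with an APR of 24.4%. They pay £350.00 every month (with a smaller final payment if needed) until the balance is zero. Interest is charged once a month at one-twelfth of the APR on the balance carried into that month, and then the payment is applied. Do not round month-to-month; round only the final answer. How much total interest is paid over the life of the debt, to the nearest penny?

Monthly rate r = 24.4%/12 = 2.03333% = 0.0203333.
Payoff takes n = ⌈−ln(1 − rB₀/P)/ln(1+r)⌉ = ⌈74.101⌉ = 75 payments; the last is £35.78.
Total paid = 74·£350.00 + £35.78 = £25,935.78.
Total interest = total paid − principal = £25,935.78 − £13,340.00 = £12,595.78.

£12,595.78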